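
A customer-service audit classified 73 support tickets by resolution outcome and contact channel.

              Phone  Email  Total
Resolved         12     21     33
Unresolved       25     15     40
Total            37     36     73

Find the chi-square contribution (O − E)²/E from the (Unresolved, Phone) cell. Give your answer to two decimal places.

Row total (Unresolved) = 40; column total (Phone) = 37; N = 73.
Expected count E = 40 × 37 / 73 = 20.274.
Contribution = (O − E)²/E = (25 − 20.274)² / 20.274 = 1.10.

1.10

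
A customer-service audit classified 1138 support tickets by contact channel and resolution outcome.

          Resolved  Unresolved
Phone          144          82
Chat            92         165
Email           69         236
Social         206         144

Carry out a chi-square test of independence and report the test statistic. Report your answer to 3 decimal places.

Row totals: 226, 257, 305, 350. Column totals: 511, 627. Grand total N = 1138.
Expected counts (row total × column total / N):
  Phone, Resolved: 226×511/1138 = 101.48155
  Phone, Unresolved: 226×627/1138 = 124.51845
  Chat, Resolved: 257×511/1138 = 115.40158
  Chat, Unresolved: 257×627/1138 = 141.59842
  Email, Resolved: 305×511/1138 = 136.95518
  Email, Unresolved: 305×627/1138 = 168.04482
  Social, Resolved: 350×511/1138 = 157.16169
  Social, Unresolved: 350×627/1138 = 192.83831
Contributions (O − E)²/E:
  (144 − 101.48155)²/101.48155 = 17.8143
  (82 − 124.51845)²/124.51845 = 14.5185
  (92 − 115.40158)²/115.40158 = 4.7455
  (165 − 141.59842)²/141.59842 = 3.8675
  (69 − 136.95518)²/136.95518 = 33.7184
  (236 − 168.04482)²/168.04482 = 27.4802
  (206 − 157.16169)²/157.16169 = 15.1766
  (144 − 192.83831)²/192.83831 = 12.3688
χ² = 17.8143 + 14.5185 + 4.7455 + 3.8675 + 33.7184 + 27.4802 + 15.1766 + 12.3688 = 129.690

129.690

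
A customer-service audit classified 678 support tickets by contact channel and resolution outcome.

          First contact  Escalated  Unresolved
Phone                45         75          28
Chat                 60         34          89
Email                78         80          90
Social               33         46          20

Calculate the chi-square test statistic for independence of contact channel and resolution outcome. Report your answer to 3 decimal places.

Row totals: 148, 183, 248, 99. Column totals: 216, 235, 227. Grand total N = 678.
Expected counts (row total × column total / N):
  Phone, First contact: 148×216/678 = 47.15044
  Phone, Escalated: 148×235/678 = 51.29794
  Phone, Unresolved: 148×227/678 = 49.55162
  Chat, First contact: 183×216/678 = 58.30088
  Chat, Escalated: 183×235/678 = 63.42920
  Chat, Unresolved: 183×227/678 = 61.26991
  Email, First contact: 248×216/678 = 79.00885
  Email, Escalated: 248×235/678 = 85.95870
  Email, Unresolved: 248×227/678 = 83.03245
  Social, First contact: 99×216/678 = 31.53982
  Social, Escalated: 99×235/678 = 34.31416
  Social, Unresolved: 99×227/678 = 33.14602
Contributions (O − E)²/E:
  (45 − 47.15044)²/47.15044 = 0.0981
  (75 − 51.29794)²/51.29794 = 10.9515
  (28 − 49.55162)²/49.55162 = 9.3735
  (60 − 58.30088)²/58.30088 = 0.0495
  (34 − 63.42920)²/63.42920 = 13.6542
  (89 − 61.26991)²/61.26991 = 12.5503
  (78 − 79.00885)²/79.00885 = 0.0129
  (80 − 85.95870)²/85.95870 = 0.4131
  (90 − 83.03245)²/83.03245 = 0.5847
  (33 − 31.53982)²/31.53982 = 0.0676
  (46 − 34.31416)²/34.31416 = 3.9797
  (20 − 33.14602)²/33.14602 = 5.2138
χ² = 0.0981 + 10.9515 + 9.3735 + 0.0495 + 13.6542 + 12.5503 + 0.0129 + 0.4131 + 0.5847 + 0.0676 + 3.9797 + 5.2138 = 56.949

56.949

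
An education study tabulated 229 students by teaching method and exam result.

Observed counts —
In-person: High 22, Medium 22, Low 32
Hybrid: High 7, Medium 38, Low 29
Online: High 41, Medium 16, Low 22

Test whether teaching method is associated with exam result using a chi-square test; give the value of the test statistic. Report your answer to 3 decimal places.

Row totals: 76, 74, 79. Column totals: 70, 76, 83. Grand total N = 229.
Expected counts (row total × column total / N):
  In-person, High: 76×70/229 = 23.23144
  In-person, Medium: 76×76/229 = 25.22271
  In-person, Low: 76×83/229 = 27.54585
  Hybrid, High: 74×70/229 = 22.62009
  Hybrid, Medium: 74×76/229 = 24.55895
  Hybrid, Low: 74×83/229 = 26.82096
  Online, High: 79×70/229 = 24.14847
  Online, Medium: 79×76/229 = 26.21834
  Online, Low: 79×83/229 = 28.63319
Contributions (O − E)²/E:
  (22 − 23.23144)²/23.23144 = 0.0653
  (22 − 25.22271)²/25.22271 = 0.4118
  (32 − 27.54585)²/27.54585 = 0.7202
  (7 − 22.62009)²/22.62009 = 10.7863
  (38 − 24.55895)²/24.55895 = 7.3563
  (29 − 26.82096)²/26.82096 = 0.1770
  (41 − 24.14847)²/24.14847 = 11.7595
  (16 − 26.21834)²/26.21834 = 3.9825
  (22 − 28.63319)²/28.63319 = 1.5367
χ² = 0.0653 + 0.4118 + 0.7202 + 10.7863 + 7.3563 + 0.1770 + 11.7595 + 3.9825 + 1.5367 = 36.796

36.796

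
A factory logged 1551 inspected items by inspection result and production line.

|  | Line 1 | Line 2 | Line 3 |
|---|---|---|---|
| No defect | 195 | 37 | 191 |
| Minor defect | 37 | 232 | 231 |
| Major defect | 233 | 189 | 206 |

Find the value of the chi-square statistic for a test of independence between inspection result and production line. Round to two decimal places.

257.91

Row totals: 423, 500, 628. Column totals: 465, 458, 628. Grand total N = 1551.
Expected counts (row total × column total / N):
  No defect, Line 1: 423×465/1551 = 126.818
  No defect, Line 2: 423×458/1551 = 124.909
  No defect, Line 3: 423×628/1551 = 171.273
  Minor defect, Line 1: 500×465/1551 = 149.903
  Minor defect, Line 2: 500×458/1551 = 147.647
  Minor defect, Line 3: 500×628/1551 = 202.450
  Major defect, Line 1: 628×465/1551 = 188.279
  Major defect, Line 2: 628×458/1551 = 185.444
  Major defect, Line 3: 628×628/1551 = 254.277
Contributions (O − E)²/E:
  (195 − 126.818)²/126.818 = 36.6571
  (37 − 124.909)²/124.909 = 61.8690
  (191 − 171.273)²/171.273 = 2.2721
  (37 − 149.903)²/149.903 = 85.0356
  (232 − 147.647)²/147.647 = 48.1922
  (231 − 202.450)²/202.450 = 4.0262
  (233 − 188.279)²/188.279 = 10.6224
  (189 − 185.444)²/185.444 = 0.0682
  (206 − 254.277)²/254.277 = 9.1659
χ² = 36.6571 + 61.8690 + 2.2721 + 85.0356 + 48.1922 + 4.0262 + 10.6224 + 0.0682 + 9.1659 = 257.91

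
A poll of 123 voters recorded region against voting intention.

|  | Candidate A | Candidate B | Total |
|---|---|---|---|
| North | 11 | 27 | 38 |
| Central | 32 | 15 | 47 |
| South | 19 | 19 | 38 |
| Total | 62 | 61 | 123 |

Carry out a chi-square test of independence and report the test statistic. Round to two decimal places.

12.88

Grand total N = 123.
Expected counts (row total × column total / N):
  North, Candidate A: 38×62/123 = 19.154
  North, Candidate B: 38×61/123 = 18.846
  Central, Candidate A: 47×62/123 = 23.691
  Central, Candidate B: 47×61/123 = 23.309
  South, Candidate A: 38×62/123 = 19.154
  South, Candidate B: 38×61/123 = 18.846
Contributions (O − E)²/E:
  (11 − 19.154)²/19.154 = 3.4712
  (27 − 18.846)²/18.846 = 3.5279
  (32 − 23.691)²/23.691 = 2.9142
  (15 − 23.309)²/23.309 = 2.9619
  (19 − 19.154)²/19.154 = 0.0012
  (19 − 18.846)²/18.846 = 0.0013
χ² = 3.4712 + 3.5279 + 2.9142 + 2.9619 + 0.0012 + 0.0013 = 12.88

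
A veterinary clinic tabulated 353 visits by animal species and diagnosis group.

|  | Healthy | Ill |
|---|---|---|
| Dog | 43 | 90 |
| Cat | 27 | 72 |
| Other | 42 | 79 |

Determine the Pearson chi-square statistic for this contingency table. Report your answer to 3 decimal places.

Row totals: 133, 99, 121. Column totals: 112, 241. Grand total N = 353.
Expected counts (row total × column total / N):
  Dog, Healthy: 133×112/353 = 42.1983
  Dog, Ill: 133×241/353 = 90.8017
  Cat, Healthy: 99×112/353 = 31.4108
  Cat, Ill: 99×241/353 = 67.5892
  Other, Healthy: 121×112/353 = 38.3909
  Other, Ill: 121×241/353 = 82.6091
Contributions (O − E)²/E:
  (43 − 42.1983)²/42.1983 = 0.0152
  (90 − 90.8017)²/90.8017 = 0.0071
  (27 − 31.4108)²/31.4108 = 0.6194
  (72 − 67.5892)²/67.5892 = 0.2878
  (42 − 38.3909)²/38.3909 = 0.3393
  (79 − 82.6091)²/82.6091 = 0.1577
χ² = 0.0152 + 0.0071 + 0.6194 + 0.2878 + 0.3393 + 0.1577 = 1.426

1.426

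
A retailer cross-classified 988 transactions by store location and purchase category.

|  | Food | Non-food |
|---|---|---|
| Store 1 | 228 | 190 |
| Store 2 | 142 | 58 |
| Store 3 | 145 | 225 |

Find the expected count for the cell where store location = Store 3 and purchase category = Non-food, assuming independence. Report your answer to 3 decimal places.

Row total (Store 3) = 370; column total (Non-food) = 473; grand total N = 988.
Expected count = (row total × column total) / N = 370 × 473 / 988 = 177.136.

177.136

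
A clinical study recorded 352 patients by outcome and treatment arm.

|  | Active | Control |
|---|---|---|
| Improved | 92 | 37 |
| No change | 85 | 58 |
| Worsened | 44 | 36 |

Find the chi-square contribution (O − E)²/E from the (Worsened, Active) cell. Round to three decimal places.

Row total (Worsened) = 80; column total (Active) = 221; N = 352.
Expected count E = 80 × 221 / 352 = 50.22727.
Contribution = (O − E)²/E = (44 − 50.22727)² / 50.22727 = 0.772.

0.772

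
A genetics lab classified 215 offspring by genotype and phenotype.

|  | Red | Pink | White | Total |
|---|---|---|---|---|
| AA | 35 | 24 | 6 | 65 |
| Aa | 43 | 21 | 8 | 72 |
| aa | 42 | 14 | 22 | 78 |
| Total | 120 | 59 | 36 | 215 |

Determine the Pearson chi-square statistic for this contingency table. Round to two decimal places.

Grand total N = 215.
Expected counts (row total × column total / N):
  AA, Red: 65×120/215 = 36.279
  AA, Pink: 65×59/215 = 17.837
  AA, White: 65×36/215 = 10.884
  Aa, Red: 72×120/215 = 40.186
  Aa, Pink: 72×59/215 = 19.758
  Aa, White: 72×36/215 = 12.056
  aa, Red: 78×120/215 = 43.535
  aa, Pink: 78×59/215 = 21.405
  aa, White: 78×36/215 = 13.060
Contributions (O − E)²/E:
  (35 − 36.279)²/36.279 = 0.0451
  (24 − 17.837)²/17.837 = 2.1294
  (6 − 10.884)²/10.884 = 2.1916
  (43 − 40.186)²/40.186 = 0.1970
  (21 − 19.758)²/19.758 = 0.0781
  (8 − 12.056)²/12.056 = 1.3646
  (42 − 43.535)²/43.535 = 0.0541
  (14 − 21.405)²/21.405 = 2.5617
  (22 − 13.060)²/13.060 = 6.1197
χ² = 0.0451 + 2.1294 + 2.1916 + 0.1970 + 0.0781 + 1.3646 + 0.0541 + 2.5617 + 6.1197 = 14.74

14.74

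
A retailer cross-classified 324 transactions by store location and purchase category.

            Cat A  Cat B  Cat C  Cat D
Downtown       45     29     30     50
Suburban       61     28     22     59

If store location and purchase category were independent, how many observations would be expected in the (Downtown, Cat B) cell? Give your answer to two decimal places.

27.09

Row total (Downtown) = 154; column total (Cat B) = 57; grand total N = 324.
Expected count = (row total × column total) / N = 154 × 57 / 324 = 27.09.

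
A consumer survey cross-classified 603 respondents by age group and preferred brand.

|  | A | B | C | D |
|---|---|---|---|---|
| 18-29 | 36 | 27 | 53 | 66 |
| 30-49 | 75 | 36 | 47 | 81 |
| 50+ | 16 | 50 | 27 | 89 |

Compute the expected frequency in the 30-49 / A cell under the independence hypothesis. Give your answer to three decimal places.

50.337

Row total (30-49) = 239; column total (A) = 127; grand total N = 603.
Expected count = (row total × column total) / N = 239 × 127 / 603 = 50.337.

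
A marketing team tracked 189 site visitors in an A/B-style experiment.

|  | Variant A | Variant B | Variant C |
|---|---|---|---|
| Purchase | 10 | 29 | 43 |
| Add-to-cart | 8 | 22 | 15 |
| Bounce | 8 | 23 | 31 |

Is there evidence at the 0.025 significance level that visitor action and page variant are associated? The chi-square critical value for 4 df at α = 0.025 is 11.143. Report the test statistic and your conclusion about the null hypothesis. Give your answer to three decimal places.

4.582; fail to reject H₀

Row totals: 82, 45, 62. Column totals: 26, 74, 89. Grand total N = 189.
Expected counts (row total × column total / N):
  Purchase, Variant A: 82×26/189 = 11.2804
  Purchase, Variant B: 82×74/189 = 32.1058
  Purchase, Variant C: 82×89/189 = 38.6138
  Add-to-cart, Variant A: 45×26/189 = 6.1905
  Add-to-cart, Variant B: 45×74/189 = 17.6190
  Add-to-cart, Variant C: 45×89/189 = 21.1905
  Bounce, Variant A: 62×26/189 = 8.5291
  Bounce, Variant B: 62×74/189 = 24.2751
  Bounce, Variant C: 62×89/189 = 29.1958
Contributions (O − E)²/E:
  (10 − 11.2804)²/11.2804 = 0.1453
  (29 − 32.1058)²/32.1058 = 0.3004
  (43 − 38.6138)²/38.6138 = 0.4982
  (8 − 6.1905)²/6.1905 = 0.5289
  (22 − 17.6190)²/17.6190 = 1.0893
  (15 − 21.1905)²/21.1905 = 1.8085
  (8 − 8.5291)²/8.5291 = 0.0328
  (23 − 24.2751)²/24.2751 = 0.0670
  (31 − 29.1958)²/29.1958 = 0.1115
χ² = 0.1453 + 0.3004 + 0.4982 + 0.5289 + 1.0893 + 1.8085 + 0.0328 + 0.0670 + 0.1115 = 4.582
df = (3−1)(3−1) = 4. Since 4.582 < 11.143, fail to reject the null hypothesis of independence at α = 0.025.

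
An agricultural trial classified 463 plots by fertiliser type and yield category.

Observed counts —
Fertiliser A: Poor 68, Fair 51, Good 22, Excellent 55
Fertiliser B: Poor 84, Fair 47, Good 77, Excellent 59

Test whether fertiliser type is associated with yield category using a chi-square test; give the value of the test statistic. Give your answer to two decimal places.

Row totals: 196, 267. Column totals: 152, 98, 99, 114. Grand total N = 463.
Expected counts (row total × column total / N):
  Fertiliser A, Poor: 196×152/463 = 64.346
  Fertiliser A, Fair: 196×98/463 = 41.486
  Fertiliser A, Good: 196×99/463 = 41.909
  Fertiliser A, Excellent: 196×114/463 = 48.259
  Fertiliser B, Poor: 267×152/463 = 87.654
  Fertiliser B, Fair: 267×98/463 = 56.514
  Fertiliser B, Good: 267×99/463 = 57.091
  Fertiliser B, Excellent: 267×114/463 = 65.741
Contributions (O − E)²/E:
  (68 − 64.346)²/64.346 = 0.2075
  (51 − 41.486)²/41.486 = 2.1818
  (22 − 41.909)²/41.909 = 9.4578
  (55 − 48.259)²/48.259 = 0.9416
  (84 − 87.654)²/87.654 = 0.1523
  (47 − 56.514)²/56.514 = 1.6017
  (77 − 57.091)²/57.091 = 6.9427
  (59 − 65.741)²/65.741 = 0.6912
χ² = 0.2075 + 2.1818 + 9.4578 + 0.9416 + 0.1523 + 1.6017 + 6.9427 + 0.6912 = 22.18

22.18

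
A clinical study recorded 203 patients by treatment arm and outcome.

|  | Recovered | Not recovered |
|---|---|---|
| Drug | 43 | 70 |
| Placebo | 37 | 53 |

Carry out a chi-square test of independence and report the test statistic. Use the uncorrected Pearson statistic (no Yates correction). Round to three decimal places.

0.196

Row totals: 113, 90. Column totals: 80, 123. Grand total N = 203.
Expected counts (row total × column total / N):
  Drug, Recovered: 113×80/203 = 44.5320
  Drug, Not recovered: 113×123/203 = 68.4680
  Placebo, Recovered: 90×80/203 = 35.4680
  Placebo, Not recovered: 90×123/203 = 54.5320
Contributions (O − E)²/E:
  (43 − 44.5320)²/44.5320 = 0.0527
  (70 − 68.4680)²/68.4680 = 0.0343
  (37 − 35.4680)²/35.4680 = 0.0662
  (53 − 54.5320)²/54.5320 = 0.0430
χ² = 0.0527 + 0.0343 + 0.0662 + 0.0430 = 0.196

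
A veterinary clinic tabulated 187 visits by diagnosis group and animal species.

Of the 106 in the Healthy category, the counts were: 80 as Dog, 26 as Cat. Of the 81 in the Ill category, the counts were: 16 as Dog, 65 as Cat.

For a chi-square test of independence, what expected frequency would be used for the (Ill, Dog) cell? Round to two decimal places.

41.58

Row total (Ill) = 81; column total (Dog) = 96; grand total N = 187.
Expected count = (row total × column total) / N = 81 × 96 / 187 = 41.58.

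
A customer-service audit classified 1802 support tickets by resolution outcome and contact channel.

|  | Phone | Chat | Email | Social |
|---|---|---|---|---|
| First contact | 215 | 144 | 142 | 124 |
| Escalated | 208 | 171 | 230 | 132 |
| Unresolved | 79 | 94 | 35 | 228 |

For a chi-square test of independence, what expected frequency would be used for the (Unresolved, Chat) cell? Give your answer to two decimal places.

98.96

Row total (Unresolved) = 436; column total (Chat) = 409; grand total N = 1802.
Expected count = (row total × column total) / N = 436 × 409 / 1802 = 98.96.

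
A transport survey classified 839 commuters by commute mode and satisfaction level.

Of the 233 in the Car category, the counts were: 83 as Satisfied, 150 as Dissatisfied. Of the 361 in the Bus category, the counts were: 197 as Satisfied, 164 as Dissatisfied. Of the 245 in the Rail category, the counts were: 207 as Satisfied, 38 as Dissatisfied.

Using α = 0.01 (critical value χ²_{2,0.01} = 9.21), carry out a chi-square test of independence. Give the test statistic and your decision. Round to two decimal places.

120.25; reject H₀

Row totals: 233, 361, 245. Column totals: 487, 352. Grand total N = 839.
Expected counts (row total × column total / N):
  Car, Satisfied: 233×487/839 = 135.246
  Car, Dissatisfied: 233×352/839 = 97.754
  Bus, Satisfied: 361×487/839 = 209.544
  Bus, Dissatisfied: 361×352/839 = 151.456
  Rail, Satisfied: 245×487/839 = 142.211
  Rail, Dissatisfied: 245×352/839 = 102.789
Contributions (O − E)²/E:
  (83 − 135.246)²/135.246 = 20.1828
  (150 − 97.754)²/97.754 = 27.9236
  (197 − 209.544)²/209.544 = 0.7509
  (164 − 151.456)²/151.456 = 1.0389
  (207 − 142.211)²/142.211 = 29.5168
  (38 − 102.789)²/102.789 = 40.8372
χ² = 20.1828 + 27.9236 + 0.7509 + 1.0389 + 29.5168 + 40.8372 = 120.25
df = (3−1)(2−1) = 2. Since 120.25 > 9.21, reject the null hypothesis of independence at α = 0.01.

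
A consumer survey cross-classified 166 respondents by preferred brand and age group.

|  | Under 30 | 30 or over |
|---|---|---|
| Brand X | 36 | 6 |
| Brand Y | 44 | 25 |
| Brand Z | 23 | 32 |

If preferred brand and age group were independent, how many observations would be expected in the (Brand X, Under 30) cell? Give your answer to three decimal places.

26.060

Row total (Brand X) = 42; column total (Under 30) = 103; grand total N = 166.
Expected count = (row total × column total) / N = 42 × 103 / 166 = 26.060.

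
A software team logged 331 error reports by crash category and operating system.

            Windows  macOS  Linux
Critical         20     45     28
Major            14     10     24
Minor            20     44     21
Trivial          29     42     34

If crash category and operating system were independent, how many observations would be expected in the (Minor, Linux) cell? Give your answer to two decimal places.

27.48

Row total (Minor) = 85; column total (Linux) = 107; grand total N = 331.
Expected count = (row total × column total) / N = 85 × 107 / 331 = 27.48.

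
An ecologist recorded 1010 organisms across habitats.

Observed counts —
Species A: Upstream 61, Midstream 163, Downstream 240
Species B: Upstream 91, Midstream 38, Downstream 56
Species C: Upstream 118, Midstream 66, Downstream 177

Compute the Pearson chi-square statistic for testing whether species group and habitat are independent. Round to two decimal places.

110.08

Row totals: 464, 185, 361. Column totals: 270, 267, 473. Grand total N = 1010.
Expected counts (row total × column total / N):
  Species A, Upstream: 464×270/1010 = 124.0396
  Species A, Midstream: 464×267/1010 = 122.6614
  Species A, Downstream: 464×473/1010 = 217.2990
  Species B, Upstream: 185×270/1010 = 49.4554
  Species B, Midstream: 185×267/1010 = 48.9059
  Species B, Downstream: 185×473/1010 = 86.6386
  Species C, Upstream: 361×270/1010 = 96.5050
  Species C, Midstream: 361×267/1010 = 95.4327
  Species C, Downstream: 361×473/1010 = 169.0624
Contributions (O − E)²/E:
  (61 − 124.0396)²/124.0396 = 32.0381
  (163 − 122.6614)²/122.6614 = 13.2658
  (240 − 217.2990)²/217.2990 = 2.3715
  (91 − 49.4554)²/49.4554 = 34.8992
  (38 − 48.9059)²/48.9059 = 2.4320
  (56 − 86.6386)²/86.6386 = 10.8349
  (118 − 96.5050)²/96.5050 = 4.7877
  (66 − 95.4327)²/95.4327 = 9.0774
  (177 − 169.0624)²/169.0624 = 0.3727
χ² = 32.0381 + 13.2658 + 2.3715 + 34.8992 + 2.4320 + 10.8349 + 4.7877 + 9.0774 + 0.3727 = 110.08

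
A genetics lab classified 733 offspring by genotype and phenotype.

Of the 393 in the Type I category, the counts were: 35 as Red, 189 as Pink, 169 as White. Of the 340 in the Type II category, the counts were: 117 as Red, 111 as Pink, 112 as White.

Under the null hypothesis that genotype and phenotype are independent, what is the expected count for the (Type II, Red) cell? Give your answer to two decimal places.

Row total (Type II) = 340; column total (Red) = 152; grand total N = 733.
Expected count = (row total × column total) / N = 340 × 152 / 733 = 70.50.

70.50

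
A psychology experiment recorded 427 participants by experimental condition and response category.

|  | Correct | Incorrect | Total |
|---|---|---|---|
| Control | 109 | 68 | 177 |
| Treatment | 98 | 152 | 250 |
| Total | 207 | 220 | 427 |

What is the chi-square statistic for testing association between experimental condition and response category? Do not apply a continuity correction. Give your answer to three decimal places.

20.785

Grand total N = 427.
Expected counts (row total × column total / N):
  Control, Correct: 177×207/427 = 85.8056
  Control, Incorrect: 177×220/427 = 91.1944
  Treatment, Correct: 250×207/427 = 121.1944
  Treatment, Incorrect: 250×220/427 = 128.8056
Contributions (O − E)²/E:
  (109 − 85.8056)²/85.8056 = 6.2698
  (68 − 91.1944)²/91.1944 = 5.8993
  (98 − 121.1944)²/121.1944 = 4.4390
  (152 − 128.8056)²/128.8056 = 4.1767
χ² = 6.2698 + 5.8993 + 4.4390 + 4.1767 = 20.785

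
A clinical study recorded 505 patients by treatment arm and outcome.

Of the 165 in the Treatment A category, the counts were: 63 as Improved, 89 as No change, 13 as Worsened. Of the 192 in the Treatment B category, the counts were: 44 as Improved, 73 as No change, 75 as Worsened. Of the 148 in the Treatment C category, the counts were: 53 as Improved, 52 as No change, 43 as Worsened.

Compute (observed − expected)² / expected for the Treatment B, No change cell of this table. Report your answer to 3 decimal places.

0.859

Row total (Treatment B) = 192; column total (No change) = 214; N = 505.
Expected count E = 192 × 214 / 505 = 81.3624.
Contribution = (O − E)²/E = (73 − 81.3624)² / 81.3624 = 0.859.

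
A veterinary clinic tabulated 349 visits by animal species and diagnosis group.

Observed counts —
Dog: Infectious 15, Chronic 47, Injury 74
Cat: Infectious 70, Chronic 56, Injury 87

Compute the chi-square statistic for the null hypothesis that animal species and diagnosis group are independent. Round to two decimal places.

21.48

Row totals: 136, 213. Column totals: 85, 103, 161. Grand total N = 349.
Expected counts (row total × column total / N):
  Dog, Infectious: 136×85/349 = 33.123
  Dog, Chronic: 136×103/349 = 40.138
  Dog, Injury: 136×161/349 = 62.739
  Cat, Infectious: 213×85/349 = 51.877
  Cat, Chronic: 213×103/349 = 62.862
  Cat, Injury: 213×161/349 = 98.261
Contributions (O − E)²/E:
  (15 − 33.123)²/33.123 = 9.9159
  (47 − 40.138)²/40.138 = 1.1731
  (74 − 62.739)²/62.739 = 2.0212
  (70 − 51.877)²/51.877 = 6.3312
  (56 − 62.862)²/62.862 = 0.7491
  (87 − 98.261)²/98.261 = 1.2905
χ² = 9.9159 + 1.1731 + 2.0212 + 6.3312 + 0.7491 + 1.2905 = 21.48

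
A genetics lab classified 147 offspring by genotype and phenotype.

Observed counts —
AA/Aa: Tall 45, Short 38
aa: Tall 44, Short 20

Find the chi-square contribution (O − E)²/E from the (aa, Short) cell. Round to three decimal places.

Row total (aa) = 64; column total (Short) = 58; N = 147.
Expected count E = 64 × 58 / 147 = 25.2517.
Contribution = (O − E)²/E = (20 − 25.2517)² / 25.2517 = 1.092.

1.092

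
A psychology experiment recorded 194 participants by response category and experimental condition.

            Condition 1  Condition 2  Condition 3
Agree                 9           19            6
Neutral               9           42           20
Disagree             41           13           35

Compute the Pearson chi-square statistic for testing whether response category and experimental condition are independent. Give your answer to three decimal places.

Row totals: 34, 71, 89. Column totals: 59, 74, 61. Grand total N = 194.
Expected counts (row total × column total / N):
  Agree, Condition 1: 34×59/194 = 10.34021
  Agree, Condition 2: 34×74/194 = 12.96907
  Agree, Condition 3: 34×61/194 = 10.69072
  Neutral, Condition 1: 71×59/194 = 21.59278
  Neutral, Condition 2: 71×74/194 = 27.08247
  Neutral, Condition 3: 71×61/194 = 22.32474
  Disagree, Condition 1: 89×59/194 = 27.06701
  Disagree, Condition 2: 89×74/194 = 33.94845
  Disagree, Condition 3: 89×61/194 = 27.98454
Contributions (O − E)²/E:
  (9 − 10.34021)²/10.34021 = 0.1737
  (19 − 12.96907)²/12.96907 = 2.8045
  (6 − 10.69072)²/10.69072 = 2.0581
  (9 − 21.59278)²/21.59278 = 7.3440
  (42 − 27.08247)²/27.08247 = 8.2169
  (20 − 22.32474)²/22.32474 = 0.2421
  (41 − 27.06701)²/27.06701 = 7.1721
  (13 − 33.94845)²/33.94845 = 12.9266
  (35 − 27.98454)²/27.98454 = 1.7587
χ² = 0.1737 + 2.8045 + 2.0581 + 7.3440 + 8.2169 + 0.2421 + 7.1721 + 12.9266 + 1.7587 = 42.697

42.697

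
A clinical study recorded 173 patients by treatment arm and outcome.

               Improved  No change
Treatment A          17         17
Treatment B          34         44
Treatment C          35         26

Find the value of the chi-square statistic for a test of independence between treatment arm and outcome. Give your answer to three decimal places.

Row totals: 34, 78, 61. Column totals: 86, 87. Grand total N = 173.
Expected counts (row total × column total / N):
  Treatment A, Improved: 34×86/173 = 16.9017
  Treatment A, No change: 34×87/173 = 17.0983
  Treatment B, Improved: 78×86/173 = 38.7746
  Treatment B, No change: 78×87/173 = 39.2254
  Treatment C, Improved: 61×86/173 = 30.3237
  Treatment C, No change: 61×87/173 = 30.6763
Contributions (O − E)²/E:
  (17 − 16.9017)²/16.9017 = 0.0006
  (17 − 17.0983)²/17.0983 = 0.0006
  (34 − 38.7746)²/38.7746 = 0.5879
  (44 − 39.2254)²/39.2254 = 0.5812
  (35 − 30.3237)²/30.3237 = 0.7211
  (26 − 30.6763)²/30.6763 = 0.7129
χ² = 0.0006 + 0.0006 + 0.5879 + 0.5812 + 0.7211 + 0.7129 = 2.604

2.604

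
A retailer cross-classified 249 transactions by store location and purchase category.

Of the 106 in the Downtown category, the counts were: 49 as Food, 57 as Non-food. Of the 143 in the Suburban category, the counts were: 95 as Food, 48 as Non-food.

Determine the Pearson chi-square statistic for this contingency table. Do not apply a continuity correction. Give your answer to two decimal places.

10.19

Row totals: 106, 143. Column totals: 144, 105. Grand total N = 249.
Expected counts (row total × column total / N):
  Downtown, Food: 106×144/249 = 61.301
  Downtown, Non-food: 106×105/249 = 44.699
  Suburban, Food: 143×144/249 = 82.699
  Suburban, Non-food: 143×105/249 = 60.301
Contributions (O − E)²/E:
  (49 − 61.301)²/61.301 = 2.4684
  (57 − 44.699)²/44.699 = 3.3852
  (95 − 82.699)²/82.699 = 1.8297
  (48 − 60.301)²/60.301 = 2.5093
χ² = 2.4684 + 3.3852 + 1.8297 + 2.5093 = 10.19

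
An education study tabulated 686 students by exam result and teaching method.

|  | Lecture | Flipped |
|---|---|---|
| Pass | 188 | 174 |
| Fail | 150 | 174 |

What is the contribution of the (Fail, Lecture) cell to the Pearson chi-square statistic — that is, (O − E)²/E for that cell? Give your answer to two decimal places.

Row total (Fail) = 324; column total (Lecture) = 338; N = 686.
Expected count E = 324 × 338 / 686 = 159.638.
Contribution = (O − E)²/E = (150 − 159.638)² / 159.638 = 0.58.

0.58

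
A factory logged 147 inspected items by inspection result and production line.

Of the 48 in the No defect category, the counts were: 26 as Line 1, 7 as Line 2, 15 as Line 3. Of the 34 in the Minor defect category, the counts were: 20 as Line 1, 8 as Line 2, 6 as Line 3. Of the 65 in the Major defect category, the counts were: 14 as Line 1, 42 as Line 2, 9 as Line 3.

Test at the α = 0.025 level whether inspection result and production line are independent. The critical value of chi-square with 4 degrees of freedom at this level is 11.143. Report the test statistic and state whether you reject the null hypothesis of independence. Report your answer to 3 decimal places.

35.454; reject H₀

Row totals: 48, 34, 65. Column totals: 60, 57, 30. Grand total N = 147.
Expected counts (row total × column total / N):
  No defect, Line 1: 48×60/147 = 19.5918
  No defect, Line 2: 48×57/147 = 18.6122
  No defect, Line 3: 48×30/147 = 9.7959
  Minor defect, Line 1: 34×60/147 = 13.8776
  Minor defect, Line 2: 34×57/147 = 13.1837
  Minor defect, Line 3: 34×30/147 = 6.9388
  Major defect, Line 1: 65×60/147 = 26.5306
  Major defect, Line 2: 65×57/147 = 25.2041
  Major defect, Line 3: 65×30/147 = 13.2653
Contributions (O − E)²/E:
  (26 − 19.5918)²/19.5918 = 2.0960
  (7 − 18.6122)²/18.6122 = 7.2449
  (15 − 9.7959)²/9.7959 = 2.7647
  (20 − 13.8776)²/13.8776 = 2.7010
  (8 − 13.1837)²/13.1837 = 2.0382
  (6 − 6.9388)²/6.9388 = 0.1270
  (14 − 26.5306)²/26.5306 = 5.9183
  (42 − 25.2041)²/25.2041 = 11.1927
  (9 − 13.2653)²/13.2653 = 1.3715
χ² = 2.0960 + 7.2449 + 2.7647 + 2.7010 + 2.0382 + 0.1270 + 5.9183 + 11.1927 + 1.3715 = 35.454
df = (3−1)(3−1) = 4. Since 35.454 > 11.143, reject the null hypothesis of independence at α = 0.025.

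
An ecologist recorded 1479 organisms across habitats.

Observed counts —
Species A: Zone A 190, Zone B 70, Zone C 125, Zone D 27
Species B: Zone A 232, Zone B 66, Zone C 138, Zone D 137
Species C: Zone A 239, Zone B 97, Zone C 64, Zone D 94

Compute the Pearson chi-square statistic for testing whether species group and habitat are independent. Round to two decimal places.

Row totals: 412, 573, 494. Column totals: 661, 233, 327, 258. Grand total N = 1479.
Expected counts (row total × column total / N):
  Species A, Zone A: 412×661/1479 = 184.1325
  Species A, Zone B: 412×233/1479 = 64.9060
  Species A, Zone C: 412×327/1479 = 91.0913
  Species A, Zone D: 412×258/1479 = 71.8702
  Species B, Zone A: 573×661/1479 = 256.0872
  Species B, Zone B: 573×233/1479 = 90.2698
  Species B, Zone C: 573×327/1479 = 126.6876
  Species B, Zone D: 573×258/1479 = 99.9554
  Species C, Zone A: 494×661/1479 = 220.7803
  Species C, Zone B: 494×233/1479 = 77.8242
  Species C, Zone C: 494×327/1479 = 109.2211
  Species C, Zone D: 494×258/1479 = 86.1744
Contributions (O − E)²/E:
  (190 − 184.1325)²/184.1325 = 0.1870
  (70 − 64.9060)²/64.9060 = 0.3998
  (125 − 91.0913)²/91.0913 = 12.6225
  (27 − 71.8702)²/71.8702 = 28.0135
  (232 − 256.0872)²/256.0872 = 2.2656
  (66 − 90.2698)²/90.2698 = 6.5251
  (138 − 126.6876)²/126.6876 = 1.0101
  (137 − 99.9554)²/99.9554 = 13.7291
  (239 − 220.7803)²/220.7803 = 1.5036
  (97 − 77.8242)²/77.8242 = 4.7249
  (64 − 109.2211)²/109.2211 = 18.7230
  (94 − 86.1744)²/86.1744 = 0.7107
χ² = 0.1870 + 0.3998 + 12.6225 + 28.0135 + 2.2656 + 6.5251 + 1.0101 + 13.7291 + 1.5036 + 4.7249 + 18.7230 + 0.7107 = 90.41

90.41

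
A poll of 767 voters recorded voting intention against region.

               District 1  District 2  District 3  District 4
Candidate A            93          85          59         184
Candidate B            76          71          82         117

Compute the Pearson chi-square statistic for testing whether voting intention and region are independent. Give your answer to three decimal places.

Row totals: 421, 346. Column totals: 169, 156, 141, 301. Grand total N = 767.
Expected counts (row total × column total / N):
  Candidate A, District 1: 421×169/767 = 92.7627
  Candidate A, District 2: 421×156/767 = 85.6271
  Candidate A, District 3: 421×141/767 = 77.3937
  Candidate A, District 4: 421×301/767 = 165.2164
  Candidate B, District 1: 346×169/767 = 76.2373
  Candidate B, District 2: 346×156/767 = 70.3729
  Candidate B, District 3: 346×141/767 = 63.6063
  Candidate B, District 4: 346×301/767 = 135.7836
Contributions (O − E)²/E:
  (93 − 92.7627)²/92.7627 = 0.0006
  (85 − 85.6271)²/85.6271 = 0.0046
  (59 − 77.3937)²/77.3937 = 4.3715
  (184 − 165.2164)²/165.2164 = 2.1355
  (76 − 76.2373)²/76.2373 = 0.0007
  (71 − 70.3729)²/70.3729 = 0.0056
  (82 − 63.6063)²/63.6063 = 5.3191
  (117 − 135.7836)²/135.7836 = 2.5984
χ² = 0.0006 + 0.0046 + 4.3715 + 2.1355 + 0.0007 + 0.0056 + 5.3191 + 2.5984 = 14.436

14.436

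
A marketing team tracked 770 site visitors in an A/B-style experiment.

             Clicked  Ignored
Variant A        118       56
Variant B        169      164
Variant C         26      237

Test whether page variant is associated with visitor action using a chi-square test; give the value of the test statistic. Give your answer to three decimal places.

170.481

Row totals: 174, 333, 263. Column totals: 313, 457. Grand total N = 770.
Expected counts (row total × column total / N):
  Variant A, Clicked: 174×313/770 = 70.72987
  Variant A, Ignored: 174×457/770 = 103.27013
  Variant B, Clicked: 333×313/770 = 135.36234
  Variant B, Ignored: 333×457/770 = 197.63766
  Variant C, Clicked: 263×313/770 = 106.90779
  Variant C, Ignored: 263×457/770 = 156.09221
Contributions (O − E)²/E:
  (118 − 70.72987)²/70.72987 = 31.5915
  (56 − 103.27013)²/103.27013 = 21.6371
  (169 − 135.36234)²/135.36234 = 8.3590
  (164 − 197.63766)²/197.63766 = 5.7251
  (26 − 106.90779)²/106.90779 = 61.2310
  (237 − 156.09221)²/156.09221 = 41.9372
χ² = 31.5915 + 21.6371 + 8.3590 + 5.7251 + 61.2310 + 41.9372 = 170.481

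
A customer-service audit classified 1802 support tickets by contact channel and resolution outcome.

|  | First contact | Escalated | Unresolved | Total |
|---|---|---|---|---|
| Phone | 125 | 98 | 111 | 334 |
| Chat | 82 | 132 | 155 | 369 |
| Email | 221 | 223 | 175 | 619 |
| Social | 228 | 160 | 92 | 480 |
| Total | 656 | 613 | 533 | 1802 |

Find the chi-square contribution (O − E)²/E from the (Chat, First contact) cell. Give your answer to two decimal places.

20.39

Row total (Chat) = 369; column total (First contact) = 656; N = 1802.
Expected count E = 369 × 656 / 1802 = 134.331.
Contribution = (O − E)²/E = (82 − 134.331)² / 134.331 = 20.39.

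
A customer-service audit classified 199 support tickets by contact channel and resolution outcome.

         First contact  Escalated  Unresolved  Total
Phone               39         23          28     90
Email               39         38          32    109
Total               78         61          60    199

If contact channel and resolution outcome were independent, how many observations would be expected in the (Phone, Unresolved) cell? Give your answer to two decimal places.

Row total (Phone) = 90; column total (Unresolved) = 60; grand total N = 199.
Expected count = (row total × column total) / N = 90 × 60 / 199 = 27.14.

27.14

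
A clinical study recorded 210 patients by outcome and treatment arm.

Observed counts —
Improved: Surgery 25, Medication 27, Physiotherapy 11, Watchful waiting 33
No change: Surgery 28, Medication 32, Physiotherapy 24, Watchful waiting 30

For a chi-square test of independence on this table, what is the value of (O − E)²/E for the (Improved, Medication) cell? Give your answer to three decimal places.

Row total (Improved) = 96; column total (Medication) = 59; N = 210.
Expected count E = 96 × 59 / 210 = 26.9714.
Contribution = (O − E)²/E = (27 − 26.9714)² / 26.9714 = 0.000.

0.000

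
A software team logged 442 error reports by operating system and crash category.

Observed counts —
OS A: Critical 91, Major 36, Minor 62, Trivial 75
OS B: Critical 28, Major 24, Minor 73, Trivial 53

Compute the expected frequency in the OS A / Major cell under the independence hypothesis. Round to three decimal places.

Row total (OS A) = 264; column total (Major) = 60; grand total N = 442.
Expected count = (row total × column total) / N = 264 × 60 / 442 = 35.837.

35.837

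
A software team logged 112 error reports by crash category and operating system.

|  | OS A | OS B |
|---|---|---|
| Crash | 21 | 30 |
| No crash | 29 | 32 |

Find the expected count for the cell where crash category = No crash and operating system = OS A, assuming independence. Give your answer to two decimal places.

Row total (No crash) = 61; column total (OS A) = 50; grand total N = 112.
Expected count = (row total × column total) / N = 61 × 50 / 112 = 27.23.

27.23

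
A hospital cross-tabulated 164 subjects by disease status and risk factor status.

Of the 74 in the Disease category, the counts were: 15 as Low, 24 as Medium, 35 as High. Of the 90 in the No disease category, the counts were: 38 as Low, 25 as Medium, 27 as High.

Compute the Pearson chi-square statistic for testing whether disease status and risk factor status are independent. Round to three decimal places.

9.564

Row totals: 74, 90. Column totals: 53, 49, 62. Grand total N = 164.
Expected counts (row total × column total / N):
  Disease, Low: 74×53/164 = 23.9146
  Disease, Medium: 74×49/164 = 22.1098
  Disease, High: 74×62/164 = 27.9756
  No disease, Low: 90×53/164 = 29.0854
  No disease, Medium: 90×49/164 = 26.8902
  No disease, High: 90×62/164 = 34.0244
Contributions (O − E)²/E:
  (15 − 23.9146)²/23.9146 = 3.3231
  (24 − 22.1098)²/22.1098 = 0.1616
  (35 − 27.9756)²/27.9756 = 1.7638
  (38 − 29.0854)²/29.0854 = 2.7323
  (25 − 26.8902)²/26.8902 = 0.1329
  (27 − 34.0244)²/34.0244 = 1.4502
χ² = 3.3231 + 0.1616 + 1.7638 + 2.7323 + 0.1329 + 1.4502 = 9.564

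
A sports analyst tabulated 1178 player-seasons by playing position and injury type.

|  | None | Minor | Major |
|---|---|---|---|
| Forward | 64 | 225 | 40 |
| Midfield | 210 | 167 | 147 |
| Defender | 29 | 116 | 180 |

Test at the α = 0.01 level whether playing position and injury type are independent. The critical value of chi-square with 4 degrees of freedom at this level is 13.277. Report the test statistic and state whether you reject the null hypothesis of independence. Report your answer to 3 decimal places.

251.882; reject H₀

Row totals: 329, 524, 325. Column totals: 303, 508, 367. Grand total N = 1178.
Expected counts (row total × column total / N):
  Forward, None: 329×303/1178 = 84.6239
  Forward, Minor: 329×508/1178 = 141.8778
  Forward, Major: 329×367/1178 = 102.4983
  Midfield, None: 524×303/1178 = 134.7810
  Midfield, Minor: 524×508/1178 = 225.9694
  Midfield, Major: 524×367/1178 = 163.2496
  Defender, None: 325×303/1178 = 83.5951
  Defender, Minor: 325×508/1178 = 140.1528
  Defender, Major: 325×367/1178 = 101.2521
Contributions (O − E)²/E:
  (64 − 84.6239)²/84.6239 = 5.0263
  (225 − 141.8778)²/141.8778 = 48.6990
  (40 − 102.4983)²/102.4983 = 38.1083
  (210 − 134.7810)²/134.7810 = 41.9785
  (167 − 225.9694)²/225.9694 = 15.3888
  (147 − 163.2496)²/163.2496 = 1.6175
  (29 − 83.5951)²/83.5951 = 35.6555
  (116 − 140.1528)²/140.1528 = 4.1623
  (180 − 101.2521)²/101.2521 = 61.2455
χ² = 5.0263 + 48.6990 + 38.1083 + 41.9785 + 15.3888 + 1.6175 + 35.6555 + 4.1623 + 61.2455 = 251.882
df = (3−1)(3−1) = 4. Since 251.882 > 13.277, reject the null hypothesis of independence at α = 0.01.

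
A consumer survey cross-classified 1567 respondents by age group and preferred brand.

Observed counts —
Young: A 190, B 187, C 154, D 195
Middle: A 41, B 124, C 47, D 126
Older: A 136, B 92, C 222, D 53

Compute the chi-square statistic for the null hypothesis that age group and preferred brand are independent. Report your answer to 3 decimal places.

200.988

Row totals: 726, 338, 503. Column totals: 367, 403, 423, 374. Grand total N = 1567.
Expected counts (row total × column total / N):
  Young, A: 726×367/1567 = 170.0332
  Young, B: 726×403/1567 = 186.7122
  Young, C: 726×423/1567 = 195.9783
  Young, D: 726×374/1567 = 173.2763
  Middle, A: 338×367/1567 = 79.1615
  Middle, B: 338×403/1567 = 86.9266
  Middle, C: 338×423/1567 = 91.2406
  Middle, D: 338×374/1567 = 80.6713
  Older, A: 503×367/1567 = 117.8054
  Older, B: 503×403/1567 = 129.3612
  Older, C: 503×423/1567 = 135.7811
  Older, D: 503×374/1567 = 120.0523
Contributions (O − E)²/E:
  (190 − 170.0332)²/170.0332 = 2.3447
  (187 − 186.7122)²/186.7122 = 0.0004
  (154 − 195.9783)²/195.9783 = 8.9917
  (195 − 173.2763)²/173.2763 = 2.7235
  (41 − 79.1615)²/79.1615 = 18.3966
  (124 − 86.9266)²/86.9266 = 15.8115
  (47 − 91.2406)²/91.2406 = 21.4513
  (126 − 80.6713)²/80.6713 = 25.4699
  (136 − 117.8054)²/117.8054 = 2.8101
  (92 − 129.3612)²/129.3612 = 10.7904
  (222 − 135.7811)²/135.7811 = 54.7477
  (53 − 120.0523)²/120.0523 = 37.4504
χ² = 2.3447 + 0.0004 + 8.9917 + 2.7235 + 18.3966 + 15.8115 + 21.4513 + 25.4699 + 2.8101 + 10.7904 + 54.7477 + 37.4504 = 200.988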